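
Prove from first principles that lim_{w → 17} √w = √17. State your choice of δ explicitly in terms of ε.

Let ε > 0 be given. We want δ > 0 such that 0 < |w − 17| < δ implies |√w − √17| < ε.
Multiplying by the conjugate, |√w − √17| = |w − 17|/(√w + √17).
Restrict δ ≤ 17 so that |w − 17| < 17 forces w > 0, and then √w + √17 > √17.
Hence |√w − √17| < |w − 17|/√17, which is < ε once |w − 17| < √17·ε.
Take δ = min(17, √17·ε). If 0 < |w − 17| < δ then w > 0 and |√w − √17| < |w − 17|/√17 < ε.

δ = min(17, √17·ε)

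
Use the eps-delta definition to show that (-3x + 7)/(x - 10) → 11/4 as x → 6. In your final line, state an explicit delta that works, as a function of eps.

delta = min(2, (8/23)eps)

Suppose eps > 0. We want delta > 0 with 0 < |x − 6| < delta ⇒ |(-3x + 7)/(x - 10) − (11/4)| < eps.
Combining over a common denominator, (-3x + 7)/(x - 10) − (11/4) = [(-3x + 7)·(-4) − (-11)·(x - 10)] / [(-4)·(x - 10)] = 23(x − 6) / ((-4)(x - 10)).
So |(-3x + 7)/(x - 10) − (11/4)| = 23|x − 6| / (4·|x − 10|).
Require delta ≤ 2, so |x − 10| ≥ |-4| − |x − 6| > 4 − 2 = 2.
Hence |(-3x + 7)/(x - 10) − (11/4)| < 23|x − 6|/(4·2) = (23/8)|x − 6|, which is < eps once |x − 6| < (8/23)eps.
Take delta = min(2, (8/23)eps). Then 0 < |x − 6| < delta forces both bounds, so |(-3x + 7)/(x - 10) − (11/4)| < eps.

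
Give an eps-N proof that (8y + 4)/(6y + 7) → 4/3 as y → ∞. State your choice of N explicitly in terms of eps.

N = (8/9)/eps

Fix eps > 0. We seek N > 0 such that y > N implies |(8y + 4)/(6y + 7) − (4/3)| < eps.
(8y + 4)/(6y + 7) − (4/3) = (6(8y + 4) − 8(6y + 7)) / (6(6y + 7)) = -32/(6(6y + 7)).
For y > 0 we have 6y + 7 > 6y, so |(8y + 4)/(6y + 7) − (4/3)| = 32/(6(6y + 7)) < 32/(6·6y) = (8/9)/y.
Thus |(8y + 4)/(6y + 7) − (4/3)| < eps whenever y > (8/9)/eps.
Take N = (8/9)/eps. If y > N then |(8y + 4)/(6y + 7) − (4/3)| < (8/9)/y < eps.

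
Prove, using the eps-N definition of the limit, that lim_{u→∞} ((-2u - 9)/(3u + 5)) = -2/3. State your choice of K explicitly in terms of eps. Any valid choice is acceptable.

K = (17/9)/eps

Let eps > 0. We seek K > 0 such that u > K implies |(-2u - 9)/(3u + 5) + 2/3| < eps.
(-2u - 9)/(3u + 5) + 2/3 = (3(-2u - 9) − (-2)(3u + 5)) / (3(3u + 5)) = -17/(3(3u + 5)).
For u > 0 we have 3u + 5 > 3u, so |(-2u - 9)/(3u + 5) + 2/3| = 17/(3(3u + 5)) < 17/(3·3u) = (17/9)/u.
Thus |(-2u - 9)/(3u + 5) + 2/3| < eps whenever u > (17/9)/eps.
Take K = (17/9)/eps. If u > K then |(-2u - 9)/(3u + 5) + 2/3| < (17/9)/u < eps.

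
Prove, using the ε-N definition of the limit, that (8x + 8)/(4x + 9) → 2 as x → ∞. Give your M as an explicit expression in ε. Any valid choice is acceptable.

M = (5/2)/ε

Let ε > 0 be given. We seek M > 0 such that x > M implies |(8x + 8)/(4x + 9) − 2| < ε.
(8x + 8)/(4x + 9) − 2 = (4(8x + 8) − 8(4x + 9)) / (4(4x + 9)) = -40/(4(4x + 9)).
For x > 0 we have 4x + 9 > 4x, so |(8x + 8)/(4x + 9) − 2| = 40/(4(4x + 9)) < 40/(4·4x) = (5/2)/x.
Thus |(8x + 8)/(4x + 9) − 2| < ε whenever x > (5/2)/ε.
Take M = (5/2)/ε. If x > M then |(8x + 8)/(4x + 9) − 2| < (5/2)/x < ε.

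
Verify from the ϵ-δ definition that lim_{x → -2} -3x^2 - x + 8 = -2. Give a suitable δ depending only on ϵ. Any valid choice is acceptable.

δ = min(1, ϵ/14)

Let ϵ > 0 be given. We want δ > 0 such that 0 < |x + 2| < δ implies |(-3x^2 - x + 8) + 2| < ϵ.
(-3x^2 - x + 8) + 2 = -3x^2 - x + 10 = (x + 2)(-3x + 5).
So |(-3x^2 - x + 8) + 2| = |x + 2|·|-3x + 5|.
Require δ ≤ 1. Then |x + 2| < 1 gives |x| < 3, and by the triangle inequality |-3x + 5| ≤ 3·3 + 5 = 14.
Hence |(-3x^2 - x + 8) + 2| ≤ 14|x + 2| < ϵ provided |x + 2| < ϵ/14.
Choosing δ = min(1, ϵ/14) ensures both conditions, hence |(-3x^2 - x + 8) + 2| < ϵ.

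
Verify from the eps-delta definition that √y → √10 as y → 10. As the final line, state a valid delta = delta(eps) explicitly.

delta = min(10, √10·eps)

Fix eps > 0. We want delta > 0 such that 0 < |y − 10| < delta implies |√y − √10| < eps.
Rationalise: √y − √10 = (y − 10)/(√y + √10), so |√y − √10| = |y − 10|/(√y + √10).
Restrict delta ≤ 10 so that |y − 10| < 10 forces y > 0, and then √y + √10 > √10.
Hence |√y − √10| < |y − 10|/√10, which is < eps once |y − 10| < √10·eps.
Take delta = min(10, √10·eps). If 0 < |y − 10| < delta then y > 0 and |√y − √10| < |y − 10|/√10 < eps.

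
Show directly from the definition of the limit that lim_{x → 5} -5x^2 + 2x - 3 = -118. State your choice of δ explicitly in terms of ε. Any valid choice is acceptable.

δ = min(1, ε/53)

Let ε > 0 be given. We want δ > 0 such that 0 < |x − 5| < δ implies |(-5x^2 + 2x - 3) + 118| < ε.
(-5x^2 + 2x - 3) + 118 = -5x^2 + 2x + 115 = (x − 5)(-5x - 23).
So |(-5x^2 + 2x - 3) + 118| = |x − 5|·|-5x - 23|.
Require δ ≤ 1. Then |x − 5| < 1 gives |x| < 6, and by the triangle inequality |-5x - 23| ≤ 5·6 + 23 = 53.
Hence |(-5x^2 + 2x - 3) + 118| ≤ 53|x − 5| < ε provided |x − 5| < ε/53.
Choosing δ = min(1, ε/53) ensures both conditions, hence |(-5x^2 + 2x - 3) + 118| < ε.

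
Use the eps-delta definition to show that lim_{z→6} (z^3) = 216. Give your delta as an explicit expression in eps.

delta = min(1, eps/127)

Fix eps > 0. We seek delta > 0 with 0 < |z − 6| < delta ⇒ |z^3 − 216| < eps.
Factor: z^3 − 216 = (z − 6)(z^2 + 6z + 36), so |z^3 − 216| = |z − 6|·|z^2 + 6z + 36|.
Impose delta ≤ 1 so that |z| < 7; then |z^2 + 6z + 36| ≤ 127.
Hence |z^3 − 216| ≤ 127|z − 6|, which is < eps once |z − 6| < eps/127.
Take delta = min(1, eps/127). If 0 < |z − 6| < delta then both bounds hold and |z^3 − 216| ≤ 127|z − 6| < 127·(eps/127) = eps.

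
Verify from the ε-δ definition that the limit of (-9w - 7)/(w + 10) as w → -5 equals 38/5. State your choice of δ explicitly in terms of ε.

Suppose ε > 0. We want δ > 0 with 0 < |w + 5| < δ ⇒ |(-9w - 7)/(w + 10) − (38/5)| < ε.
Combining over a common denominator, (-9w - 7)/(w + 10) − (38/5) = [(-9w - 7)·5 − 38·(w + 10)] / [5·(w + 10)] = -83(w + 5) / (5(w + 10)).
So |(-9w - 7)/(w + 10) − (38/5)| = 83|w + 5| / (5·|w + 10|).
Require δ ≤ 5/2, so |w + 10| ≥ |5| − |w + 5| > 5 − 5/2 = 5/2.
Hence |(-9w - 7)/(w + 10) − (38/5)| < 83|w + 5|/(5·(5/2)) = (166/25)|w + 5|, which is < ε once |w + 5| < (25/166)ε.
Take δ = min(5/2, (25/166)ε). Then 0 < |w + 5| < δ forces both bounds, so |(-9w - 7)/(w + 10) − (38/5)| < ε.

δ = min(5/2, (25/166)ε)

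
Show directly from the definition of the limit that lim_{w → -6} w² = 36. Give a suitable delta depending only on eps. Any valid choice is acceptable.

delta = min(1, eps/13)

Let eps > 0. We seek delta > 0 with 0 < |w + 6| < delta ⇒ |w² − 36| < eps.
Factor: w² − 36 = (w + 6)(w - 6), so |w² − 36| = |w + 6|·|w - 6|.
Impose delta ≤ 1 so that |w| < 7; then |w - 6| ≤ 13.
Hence |w² − 36| ≤ 13|w + 6|, which is < eps once |w + 6| < eps/13.
Take delta = min(1, eps/13). If 0 < |w + 6| < delta then both bounds hold and |w² − 36| ≤ 13|w + 6| < 13·(eps/13) = eps.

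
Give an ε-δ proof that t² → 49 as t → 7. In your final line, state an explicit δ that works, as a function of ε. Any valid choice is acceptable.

Let ε > 0 be given. We seek δ > 0 with 0 < |t − 7| < δ ⇒ |t² − 49| < ε.
Factor: t² − 49 = (t − 7)(t + 7), so |t² − 49| = |t − 7|·|t + 7|.
Restrict δ ≤ 2. Then |t − 7| < 2 gives |t| < 9, so by the triangle inequality |t + 7| ≤ 9 + 7 = 16.
Hence |t² − 49| ≤ 16|t − 7|, which is < ε once |t − 7| < ε/16.
Take δ = min(2, ε/16). If 0 < |t − 7| < δ then both bounds hold and |t² − 49| ≤ 16|t − 7| < 16·(ε/16) = ε.

δ = min(2, ε/16)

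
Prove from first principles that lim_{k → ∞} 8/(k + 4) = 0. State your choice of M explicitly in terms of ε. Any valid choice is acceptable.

Fix ε > 0. For k ≥ 1, |8/(k + 4) − 0| = 8/(k + 4) ≤ 8/k.
We need 8/k < ε, i.e. k > 8/ε.
Take M = 8/ε. If k > M then |8/(k + 4)| ≤ 8/k < ε.

M = 8/ε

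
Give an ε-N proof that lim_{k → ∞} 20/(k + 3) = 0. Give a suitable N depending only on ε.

Suppose ε > 0. For k ≥ 1, |20/(k + 3) − 0| = 20/(k + 3) ≤ 20/k.
We need 20/k < ε, i.e. k > 20/ε.
Take N = 20/ε. If k > N then |20/(k + 3)| ≤ 20/k < ε.

N = 20/ε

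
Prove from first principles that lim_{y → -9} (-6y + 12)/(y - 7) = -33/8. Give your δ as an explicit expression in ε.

Fix ε > 0. We want δ > 0 with 0 < |y + 9| < δ ⇒ |(-6y + 12)/(y - 7) + 33/8| < ε.
Combining over a common denominator, (-6y + 12)/(y - 7) + 33/8 = [(-6y + 12)·(-16) − 66·(y - 7)] / [(-16)·(y - 7)] = 30(y + 9) / ((-16)(y - 7)).
So |(-6y + 12)/(y - 7) + 33/8| = 30|y + 9| / (16·|y − 7|).
Require δ ≤ 8, so |y − 7| ≥ |-16| − |y + 9| > 16 − 8 = 8.
Hence |(-6y + 12)/(y - 7) + 33/8| < 30|y + 9|/(16·8) = (15/64)|y + 9|, which is < ε once |y + 9| < (64/15)ε.
Take δ = min(8, (64/15)ε). Then 0 < |y + 9| < δ forces both bounds, so |(-6y + 12)/(y - 7) + 33/8| < ε.

δ = min(8, (64/15)ε)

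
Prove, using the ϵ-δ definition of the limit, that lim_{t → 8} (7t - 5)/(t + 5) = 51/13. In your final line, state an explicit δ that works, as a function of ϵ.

Let ϵ > 0. We want δ > 0 with 0 < |t − 8| < δ ⇒ |(7t - 5)/(t + 5) − (51/13)| < ϵ.
Combining over a common denominator, (7t - 5)/(t + 5) − (51/13) = [(7t - 5)·13 − 51·(t + 5)] / [13·(t + 5)] = 40(t − 8) / (13(t + 5)).
So |(7t - 5)/(t + 5) − (51/13)| = 40|t − 8| / (13·|t + 5|).
Restrict δ ≤ 13/2. Then |t − 8| < 13/2 gives |t + 5| = |(t − 8) + 13| ≥ 13 − 13/2 = 13/2.
Hence |(7t - 5)/(t + 5) − (51/13)| < 40|t − 8|/(13·(13/2)) = (80/169)|t − 8|, which is < ϵ once |t − 8| < (169/80)ϵ.
Take δ = min(13/2, (169/80)ϵ). Then 0 < |t − 8| < δ forces both bounds, so |(7t - 5)/(t + 5) − (51/13)| < ϵ.

δ = min(13/2, (169/80)ϵ)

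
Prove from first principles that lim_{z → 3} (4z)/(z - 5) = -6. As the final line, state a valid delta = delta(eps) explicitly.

delta = min(1, (1/10)eps)

Let eps > 0 be given. We want delta > 0 with 0 < |z − 3| < delta ⇒ |(4z)/(z - 5) + 6| < eps.
Combining over a common denominator, (4z)/(z - 5) + 6 = [(4z)·(-2) − 12·(z - 5)] / [(-2)·(z - 5)] = -20(z − 3) / ((-2)(z - 5)).
So |(4z)/(z - 5) + 6| = 20|z − 3| / (2·|z − 5|).
Restrict delta ≤ 1. Then |z − 3| < 1 gives |z − 5| = |(z − 3) + (-2)| ≥ 2 − 1 = 1.
Hence |(4z)/(z - 5) + 6| < 20|z − 3|/(2·1) = 10|z − 3|, which is < eps once |z − 3| < (1/10)eps.
Take delta = min(1, (1/10)eps). Then 0 < |z − 3| < delta forces both bounds, so |(4z)/(z - 5) + 6| < eps.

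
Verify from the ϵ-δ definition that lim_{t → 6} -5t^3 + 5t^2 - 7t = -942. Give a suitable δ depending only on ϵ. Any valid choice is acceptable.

Let ϵ > 0 be given. We want δ > 0 such that 0 < |t − 6| < δ implies |(-5t^3 + 5t^2 - 7t) + 942| < ϵ.
(-5t^3 + 5t^2 - 7t) + 942 = -5t^3 + 5t^2 - 7t + 942 = (t − 6)(-5t^2 - 25t - 157).
So |(-5t^3 + 5t^2 - 7t) + 942| = |t − 6|·|-5t^2 - 25t - 157|.
Assume first that |t − 6| < 1, so |t| < 7. Then |-5t^2 - 25t - 157| ≤ 5·7^2 + 25·7 + 157 = 577.
Hence |(-5t^3 + 5t^2 - 7t) + 942| ≤ 577|t − 6| < ϵ provided |t − 6| < ϵ/577.
Choosing δ = min(1, ϵ/577) ensures both conditions, hence |(-5t^3 + 5t^2 - 7t) + 942| < ϵ.

δ = min(1, ϵ/577)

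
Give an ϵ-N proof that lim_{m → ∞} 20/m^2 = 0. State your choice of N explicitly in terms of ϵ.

Let ϵ > 0. For m ≥ 1, |20/m^2 − 0| = 20/m^2.
20/m^2 < ϵ ⇔ m^2 > 20/ϵ ⇔ m > (20/ϵ)^{1/2}.
Take N = (20/ϵ)^{1/2}. Then m > N implies 20/m^2 < ϵ.

N = (20/ϵ)^{1/2}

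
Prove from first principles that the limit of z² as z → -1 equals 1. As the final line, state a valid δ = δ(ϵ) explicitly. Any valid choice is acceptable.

Let ϵ > 0. We seek δ > 0 with 0 < |z + 1| < δ ⇒ |z² − 1| < ϵ.
Factor: z² − 1 = (z + 1)(z - 1), so |z² − 1| = |z + 1|·|z - 1|.
Restrict δ ≤ 1. Then |z + 1| < 1 gives |z| < 2, so by the triangle inequality |z - 1| ≤ 2 + 1 = 3.
Hence |z² − 1| ≤ 3|z + 1|, which is < ϵ once |z + 1| < ϵ/3.
Take δ = min(1, ϵ/3). If 0 < |z + 1| < δ then both bounds hold and |z² − 1| ≤ 3|z + 1| < 3·(ϵ/3) = ϵ.

δ = min(1, ϵ/3)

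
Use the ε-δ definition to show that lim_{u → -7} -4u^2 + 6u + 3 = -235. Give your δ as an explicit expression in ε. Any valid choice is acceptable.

Let ε > 0 be given. We want δ > 0 such that 0 < |u + 7| < δ implies |(-4u^2 + 6u + 3) + 235| < ε.
(-4u^2 + 6u + 3) + 235 = -4u^2 + 6u + 238 = (u + 7)(-4u + 34).
So |(-4u^2 + 6u + 3) + 235| = |u + 7|·|-4u + 34|.
Require δ ≤ 1. Then |u + 7| < 1 gives |u| < 8, and by the triangle inequality |-4u + 34| ≤ 4·8 + 34 = 66.
Hence |(-4u^2 + 6u + 3) + 235| ≤ 66|u + 7| < ε provided |u + 7| < ε/66.
Take δ = min(1, ε/66). Then 0 < |u + 7| < δ gives both |u + 7| < 1 and |u + 7| < ε/66, so |(-4u^2 + 6u + 3) + 235| < ε.

δ = min(1, ε/66)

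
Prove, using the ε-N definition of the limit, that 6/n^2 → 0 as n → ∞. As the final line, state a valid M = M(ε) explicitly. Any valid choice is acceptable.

Let ε > 0 be given. For n ≥ 1, |6/n^2 − 0| = 6/n^2.
6/n^2 < ε ⇔ n^2 > 6/ε ⇔ n > (6/ε)^{1/2}.
Take M = (6/ε)^{1/2}. Then n > M implies 6/n^2 < ε.

M = (6/ε)^{1/2}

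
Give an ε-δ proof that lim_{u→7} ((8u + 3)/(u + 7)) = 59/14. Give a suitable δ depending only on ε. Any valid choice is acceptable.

δ = min(7, (98/53)ε)

Let ε > 0 be given. We want δ > 0 with 0 < |u − 7| < δ ⇒ |(8u + 3)/(u + 7) − (59/14)| < ε.
Combining over a common denominator, (8u + 3)/(u + 7) − (59/14) = [(8u + 3)·14 − 59·(u + 7)] / [14·(u + 7)] = 53(u − 7) / (14(u + 7)).
So |(8u + 3)/(u + 7) − (59/14)| = 53|u − 7| / (14·|u + 7|).
Require δ ≤ 7, so |u + 7| ≥ |14| − |u − 7| > 14 − 7 = 7.
Hence |(8u + 3)/(u + 7) − (59/14)| < 53|u − 7|/(14·7) = (53/98)|u − 7|, which is < ε once |u − 7| < (98/53)ε.
Take δ = min(7, (98/53)ε). Then 0 < |u − 7| < δ forces both bounds, so |(8u + 3)/(u + 7) − (59/14)| < ε.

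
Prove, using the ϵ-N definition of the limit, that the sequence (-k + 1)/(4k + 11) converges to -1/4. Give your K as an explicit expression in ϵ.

K = (15/16)/ϵ

Let ϵ > 0. For k ≥ 1, |(-k + 1)/(4k + 11) + 1/4| = |15|/(4(4k + 11)) = 15/(4(4k + 11)).
Since 4k + 11 ≥ 4k for k ≥ 1, this is ≤ 15/(4·4k) = (15/16)/k.
So |(-k + 1)/(4k + 11) + 1/4| < ϵ whenever k > (15/16)/ϵ.
Take K = (15/16)/ϵ. If k > K then |(-k + 1)/(4k + 11) + 1/4| ≤ (15/16)/k < ϵ.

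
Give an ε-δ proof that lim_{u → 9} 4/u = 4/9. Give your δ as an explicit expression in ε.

Let ε > 0. We seek δ > 0 such that 0 < |u − 9| < δ implies |4/u − (4/9)| < ε.
|4/u − (4/9)| = 4·|9 − u|/(9·|u|) = 4|u − 9|/(9|u|).
Require δ ≤ 9/2 so that |u| > 9 − 9/2 = 9/2, hence 9|u| > 81/2.
Then |4/u − (4/9)| < 4|u − 9|/(81/2), which is < ε when |u − 9| < (81/8)ε.
Take δ = min(9/2, (81/8)ε). Then 0 < |u − 9| < δ gives both |u − 9| < 9/2 and |u − 9| < (81/8)ε, so |4/u − (4/9)| < ε.

δ = min(9/2, (81/8)ε)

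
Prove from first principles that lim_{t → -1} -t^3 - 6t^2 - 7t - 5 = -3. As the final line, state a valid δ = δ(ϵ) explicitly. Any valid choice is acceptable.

Let ϵ > 0 be given. We want δ > 0 such that 0 < |t + 1| < δ implies |(-t^3 - 6t^2 - 7t - 5) + 3| < ϵ.
(-t^3 - 6t^2 - 7t - 5) + 3 = -t^3 - 6t^2 - 7t - 2 = (t + 1)(-t^2 - 5t - 2).
So |(-t^3 - 6t^2 - 7t - 5) + 3| = |t + 1|·|-t^2 - 5t - 2|.
Require δ ≤ 2. Then |t + 1| < 2 gives |t| < 3, and by the triangle inequality |-t^2 - 5t - 2| ≤ 3^2 + 5·3 + 2 = 26.
Hence |(-t^3 - 6t^2 - 7t - 5) + 3| ≤ 26|t + 1| < ϵ provided |t + 1| < ϵ/26.
Choosing δ = min(2, ϵ/26) ensures both conditions, hence |(-t^3 - 6t^2 - 7t - 5) + 3| < ϵ.

δ = min(2, ϵ/26)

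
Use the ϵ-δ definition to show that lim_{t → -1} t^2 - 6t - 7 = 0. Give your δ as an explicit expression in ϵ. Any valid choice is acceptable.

Let ϵ > 0. We want δ > 0 such that 0 < |t + 1| < δ implies |(t^2 - 6t - 7)| < ϵ.
(t^2 - 6t - 7) = t^2 - 6t - 7 = (t + 1)(t - 7).
So |(t^2 - 6t - 7)| = |t + 1|·|t - 7|.
Assume first that |t + 1| < 1, so |t| < 2. Then |t - 7| ≤ 2 + 7 = 9.
Hence |(t^2 - 6t - 7)| ≤ 9|t + 1| < ϵ provided |t + 1| < ϵ/9.
Choosing δ = min(1, ϵ/9) ensures both conditions, hence |(t^2 - 6t - 7)| < ϵ.

δ = min(1, ϵ/9)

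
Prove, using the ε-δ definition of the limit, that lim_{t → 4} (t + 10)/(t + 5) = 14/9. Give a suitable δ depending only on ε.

δ = min(9/2, (81/10)ε)

Let ε > 0. We want δ > 0 with 0 < |t − 4| < δ ⇒ |(t + 10)/(t + 5) − (14/9)| < ε.
Combining over a common denominator, (t + 10)/(t + 5) − (14/9) = [(t + 10)·9 − 14·(t + 5)] / [9·(t + 5)] = -5(t − 4) / (9(t + 5)).
So |(t + 10)/(t + 5) − (14/9)| = 5|t − 4| / (9·|t + 5|).
Require δ ≤ 9/2, so |t + 5| ≥ |9| − |t − 4| > 9 − 9/2 = 9/2.
Hence |(t + 10)/(t + 5) − (14/9)| < 5|t − 4|/(9·(9/2)) = (10/81)|t − 4|, which is < ε once |t − 4| < (81/10)ε.
Take δ = min(9/2, (81/10)ε). Then 0 < |t − 4| < δ forces both bounds, so |(t + 10)/(t + 5) − (14/9)| < ε.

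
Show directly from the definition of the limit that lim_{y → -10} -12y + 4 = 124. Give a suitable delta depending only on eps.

Suppose eps > 0. We need delta > 0 so that 0 < |y + 10| < delta implies |(-12y + 4) − 124| < eps.
|(-12y + 4) − 124| = |-12y - 120| = 12|y + 10|.
So 12|y + 10| < eps exactly when |y + 10| < eps/12.
Take delta = eps/12. If 0 < |y + 10| < delta then |(-12y + 4) − 124| = 12|y + 10| < 12·(eps/12) = eps.

delta = eps/12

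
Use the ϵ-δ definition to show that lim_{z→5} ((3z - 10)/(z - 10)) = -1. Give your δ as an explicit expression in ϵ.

Fix ϵ > 0. We want δ > 0 with 0 < |z − 5| < δ ⇒ |(3z - 10)/(z - 10) + 1| < ϵ.
Combining over a common denominator, (3z - 10)/(z - 10) + 1 = [(3z - 10)·(-5) − 5·(z - 10)] / [(-5)·(z - 10)] = -20(z − 5) / ((-5)(z - 10)).
So |(3z - 10)/(z - 10) + 1| = 20|z − 5| / (5·|z − 10|).
Restrict δ ≤ 5/2. Then |z − 5| < 5/2 gives |z − 10| = |(z − 5) + (-5)| ≥ 5 − 5/2 = 5/2.
Hence |(3z - 10)/(z - 10) + 1| < 20|z − 5|/(5·(5/2)) = (8/5)|z − 5|, which is < ϵ once |z − 5| < (5/8)ϵ.
Take δ = min(5/2, (5/8)ϵ). Then 0 < |z − 5| < δ forces both bounds, so |(3z - 10)/(z - 10) + 1| < ϵ.

δ = min(5/2, (5/8)ϵ)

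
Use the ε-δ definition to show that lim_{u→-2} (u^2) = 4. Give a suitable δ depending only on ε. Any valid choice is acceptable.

δ = min(1, ε/5)

Suppose ε > 0. We seek δ > 0 with 0 < |u + 2| < δ ⇒ |u^2 − 4| < ε.
Factor: u^2 − 4 = (u + 2)(u - 2), so |u^2 − 4| = |u + 2|·|u - 2|.
Restrict δ ≤ 1. Then |u + 2| < 1 gives |u| < 3, so by the triangle inequality |u - 2| ≤ 3 + 2 = 5.
Hence |u^2 − 4| ≤ 5|u + 2|, which is < ε once |u + 2| < ε/5.
Take δ = min(1, ε/5). If 0 < |u + 2| < δ then both bounds hold and |u^2 − 4| ≤ 5|u + 2| < 5·(ε/5) = ε.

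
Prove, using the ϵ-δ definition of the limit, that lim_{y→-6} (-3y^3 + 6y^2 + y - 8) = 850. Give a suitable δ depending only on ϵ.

δ = min(1, ϵ/458)

Let ϵ > 0. We want δ > 0 such that 0 < |y + 6| < δ implies |(-3y^3 + 6y^2 + y - 8) − 850| < ϵ.
(-3y^3 + 6y^2 + y - 8) − 850 = -3y^3 + 6y^2 + y - 858 = (y + 6)(-3y^2 + 24y - 143).
So |(-3y^3 + 6y^2 + y - 8) − 850| = |y + 6|·|-3y^2 + 24y - 143|.
Assume first that |y + 6| < 1, so |y| < 7. Then |-3y^2 + 24y - 143| ≤ 3·7^2 + 24·7 + 143 = 458.
Hence |(-3y^3 + 6y^2 + y - 8) − 850| ≤ 458|y + 6| < ϵ provided |y + 6| < ϵ/458.
Take δ = min(1, ϵ/458). Then 0 < |y + 6| < δ gives both |y + 6| < 1 and |y + 6| < ϵ/458, so |(-3y^3 + 6y^2 + y - 8) − 850| < ϵ.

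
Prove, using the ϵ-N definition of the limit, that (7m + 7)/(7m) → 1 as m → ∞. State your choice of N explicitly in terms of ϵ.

Let ϵ > 0. For m ≥ 1, |(7m + 7)/(7m) − 1| = |49|/(7(7m)) = 49/(7(7m)).
Since 7m ≥ 7m for m ≥ 1, this is ≤ 49/(7·7m) = 1/m.
So |(7m + 7)/(7m) − 1| < ϵ whenever m > 1/ϵ.
Take N = 1/ϵ. If m > N then |(7m + 7)/(7m) − 1| ≤ 1/m < ϵ.

N = 1/ϵ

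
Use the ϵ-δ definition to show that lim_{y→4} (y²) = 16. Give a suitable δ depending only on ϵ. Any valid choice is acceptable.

Let ϵ > 0 be given. We seek δ > 0 with 0 < |y − 4| < δ ⇒ |y² − 16| < ϵ.
Factor: y² − 16 = (y − 4)(y + 4), so |y² − 16| = |y − 4|·|y + 4|.
Restrict δ ≤ 1. Then |y − 4| < 1 gives |y| < 5, so by the triangle inequality |y + 4| ≤ 5 + 4 = 9.
Hence |y² − 16| ≤ 9|y − 4|, which is < ϵ once |y − 4| < ϵ/9.
Take δ = min(1, ϵ/9). If 0 < |y − 4| < δ then both bounds hold and |y² − 16| ≤ 9|y − 4| < 9·(ϵ/9) = ϵ.

δ = min(1, ϵ/9)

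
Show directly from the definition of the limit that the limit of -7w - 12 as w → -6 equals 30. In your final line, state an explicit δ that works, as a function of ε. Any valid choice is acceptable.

δ = ε/7

Let ε > 0 be given. We need δ > 0 so that 0 < |w + 6| < δ implies |(-7w - 12) − 30| < ε.
|(-7w - 12) − 30| = |-7w - 42| = 7|w + 6|.
Thus it suffices that |w + 6| < ε/7.
Choosing δ = ε/7 gives |(-7w - 12) − 30| = 7|w + 6| < ε whenever |w + 6| < δ.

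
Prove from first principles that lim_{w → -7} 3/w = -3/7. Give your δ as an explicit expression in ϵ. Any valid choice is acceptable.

δ = min(7/2, (49/6)ϵ)

Fix ϵ > 0. We seek δ > 0 such that 0 < |w + 7| < δ implies |3/w + 3/7| < ϵ.
|3/w + 3/7| = 3·|-7 − w|/(7·|w|) = 3|w + 7|/(7|w|).
Restrict δ ≤ 7/2. Then |w + 7| < 7/2 gives |w| > 7/2, so 7|w| > 49/2.
Then |3/w + 3/7| < 3|w + 7|/(49/2), which is < ϵ when |w + 7| < (49/6)ϵ.
Take δ = min(7/2, (49/6)ϵ). Then 0 < |w + 7| < δ gives both |w + 7| < 7/2 and |w + 7| < (49/6)ϵ, so |3/w + 3/7| < ϵ.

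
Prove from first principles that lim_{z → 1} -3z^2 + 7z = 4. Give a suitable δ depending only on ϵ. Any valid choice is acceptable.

Let ϵ > 0. We want δ > 0 such that 0 < |z − 1| < δ implies |(-3z^2 + 7z) − 4| < ϵ.
(-3z^2 + 7z) − 4 = -3z^2 + 7z - 4 = (z − 1)(-3z + 4).
So |(-3z^2 + 7z) − 4| = |z − 1|·|-3z + 4|.
Assume first that |z − 1| < 1, so |z| < 2. Then |-3z + 4| ≤ 3·2 + 4 = 10.
Hence |(-3z^2 + 7z) − 4| ≤ 10|z − 1| < ϵ provided |z − 1| < ϵ/10.
Choosing δ = min(1, ϵ/10) ensures both conditions, hence |(-3z^2 + 7z) − 4| < ϵ.

δ = min(1, ϵ/10)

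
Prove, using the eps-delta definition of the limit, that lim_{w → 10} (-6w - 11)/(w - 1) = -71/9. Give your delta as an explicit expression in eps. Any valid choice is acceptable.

Let eps > 0. We want delta > 0 with 0 < |w − 10| < delta ⇒ |(-6w - 11)/(w - 1) + 71/9| < eps.
Combining over a common denominator, (-6w - 11)/(w - 1) + 71/9 = [(-6w - 11)·9 − (-71)·(w - 1)] / [9·(w - 1)] = 17(w − 10) / (9(w - 1)).
So |(-6w - 11)/(w - 1) + 71/9| = 17|w − 10| / (9·|w − 1|).
Restrict delta ≤ 9/2. Then |w − 10| < 9/2 gives |w − 1| = |(w − 10) + 9| ≥ 9 − 9/2 = 9/2.
Hence |(-6w - 11)/(w - 1) + 71/9| < 17|w − 10|/(9·(9/2)) = (34/81)|w − 10|, which is < eps once |w − 10| < (81/34)eps.
Take delta = min(9/2, (81/34)eps). Then 0 < |w − 10| < delta forces both bounds, so |(-6w - 11)/(w - 1) + 71/9| < eps.

delta = min(9/2, (81/34)eps)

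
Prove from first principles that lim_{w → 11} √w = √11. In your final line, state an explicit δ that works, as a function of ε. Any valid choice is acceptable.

Fix ε > 0. We want δ > 0 such that 0 < |w − 11| < δ implies |√w − √11| < ε.
Rationalise: √w − √11 = (w − 11)/(√w + √11), so |√w − √11| = |w − 11|/(√w + √11).
Restrict δ ≤ 11 so that |w − 11| < 11 forces w > 0, and then √w + √11 > √11.
Hence |√w − √11| < |w − 11|/√11, which is < ε once |w − 11| < √11·ε.
Take δ = min(11, √11·ε). If 0 < |w − 11| < δ then w > 0 and |√w − √11| < |w − 11|/√11 < ε.

δ = min(11, √11·ε)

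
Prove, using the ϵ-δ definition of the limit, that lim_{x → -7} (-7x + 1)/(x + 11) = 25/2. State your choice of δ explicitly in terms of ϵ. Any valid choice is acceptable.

δ = min(2, (4/39)ϵ)

Fix ϵ > 0. We want δ > 0 with 0 < |x + 7| < δ ⇒ |(-7x + 1)/(x + 11) − (25/2)| < ϵ.
Combining over a common denominator, (-7x + 1)/(x + 11) − (25/2) = [(-7x + 1)·4 − 50·(x + 11)] / [4·(x + 11)] = -78(x + 7) / (4(x + 11)).
So |(-7x + 1)/(x + 11) − (25/2)| = 78|x + 7| / (4·|x + 11|).
Restrict δ ≤ 2. Then |x + 7| < 2 gives |x + 11| = |(x + 7) + 4| ≥ 4 − 2 = 2.
Hence |(-7x + 1)/(x + 11) − (25/2)| < 78|x + 7|/(4·2) = (39/4)|x + 7|, which is < ϵ once |x + 7| < (4/39)ϵ.
Take δ = min(2, (4/39)ϵ). Then 0 < |x + 7| < δ forces both bounds, so |(-7x + 1)/(x + 11) − (25/2)| < ϵ.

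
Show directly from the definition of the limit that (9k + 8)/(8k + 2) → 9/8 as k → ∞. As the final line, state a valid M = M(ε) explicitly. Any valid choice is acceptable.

M = (23/32)/ε

Suppose ε > 0. For k ≥ 1, |(9k + 8)/(8k + 2) − (9/8)| = |46|/(8(8k + 2)) = 46/(8(8k + 2)).
Since 8k + 2 ≥ 8k for k ≥ 1, this is ≤ 46/(8·8k) = (23/32)/k.
So |(9k + 8)/(8k + 2) − (9/8)| < ε whenever k > (23/32)/ε.
Take M = (23/32)/ε. If k > M then |(9k + 8)/(8k + 2) − (9/8)| ≤ (23/32)/k < ε.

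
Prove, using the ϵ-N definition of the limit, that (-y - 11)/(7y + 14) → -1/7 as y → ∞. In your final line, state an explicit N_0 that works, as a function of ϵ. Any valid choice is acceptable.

N_0 = (9/7)/ϵ

Let ϵ > 0. We seek N_0 > 0 such that y > N_0 implies |(-y - 11)/(7y + 14) + 1/7| < ϵ.
(-y - 11)/(7y + 14) + 1/7 = (7(-y - 11) − (-1)(7y + 14)) / (7(7y + 14)) = -63/(7(7y + 14)).
For y > 0 we have 7y + 14 > 7y, so |(-y - 11)/(7y + 14) + 1/7| = 63/(7(7y + 14)) < 63/(7·7y) = (9/7)/y.
Thus |(-y - 11)/(7y + 14) + 1/7| < ϵ whenever y > (9/7)/ϵ.
Take N_0 = (9/7)/ϵ. If y > N_0 then |(-y - 11)/(7y + 14) + 1/7| < (9/7)/y < ϵ.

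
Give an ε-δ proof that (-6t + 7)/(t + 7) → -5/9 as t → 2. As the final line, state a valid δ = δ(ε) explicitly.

δ = min(9/2, (81/98)ε)

Fix ε > 0. We want δ > 0 with 0 < |t − 2| < δ ⇒ |(-6t + 7)/(t + 7) + 5/9| < ε.
Combining over a common denominator, (-6t + 7)/(t + 7) + 5/9 = [(-6t + 7)·9 − (-5)·(t + 7)] / [9·(t + 7)] = -49(t − 2) / (9(t + 7)).
So |(-6t + 7)/(t + 7) + 5/9| = 49|t − 2| / (9·|t + 7|).
Restrict δ ≤ 9/2. Then |t − 2| < 9/2 gives |t + 7| = |(t − 2) + 9| ≥ 9 − 9/2 = 9/2.
Hence |(-6t + 7)/(t + 7) + 5/9| < 49|t − 2|/(9·(9/2)) = (98/81)|t − 2|, which is < ε once |t − 2| < (81/98)ε.
Take δ = min(9/2, (81/98)ε). Then 0 < |t − 2| < δ forces both bounds, so |(-6t + 7)/(t + 7) + 5/9| < ε.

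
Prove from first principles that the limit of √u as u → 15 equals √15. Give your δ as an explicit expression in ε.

δ = min(15, √15·ε)

Suppose ε > 0. We want δ > 0 such that 0 < |u − 15| < δ implies |√u − √15| < ε.
Rationalise: √u − √15 = (u − 15)/(√u + √15), so |√u − √15| = |u − 15|/(√u + √15).
Restrict δ ≤ 15 so that |u − 15| < 15 forces u > 0, and then √u + √15 > √15.
Hence |√u − √15| < |u − 15|/√15, which is < ε once |u − 15| < √15·ε.
Take δ = min(15, √15·ε). If 0 < |u − 15| < δ then u > 0 and |√u − √15| < |u − 15|/√15 < ε.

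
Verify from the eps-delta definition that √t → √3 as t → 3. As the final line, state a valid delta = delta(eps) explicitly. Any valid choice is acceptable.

delta = min(3, √3·eps)

Let eps > 0. We want delta > 0 such that 0 < |t − 3| < delta implies |√t − √3| < eps.
Multiplying by the conjugate, |√t − √3| = |t − 3|/(√t + √3).
Restrict delta ≤ 3 so that |t − 3| < 3 forces t > 0, and then √t + √3 > √3.
Hence |√t − √3| < |t − 3|/√3, which is < eps once |t − 3| < √3·eps.
Take delta = min(3, √3·eps). If 0 < |t − 3| < delta then t > 0 and |√t − √3| < |t − 3|/√3 < eps.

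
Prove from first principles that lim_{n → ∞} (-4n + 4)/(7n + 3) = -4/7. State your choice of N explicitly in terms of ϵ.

Suppose ϵ > 0. For n ≥ 1, |(-4n + 4)/(7n + 3) + 4/7| = |40|/(7(7n + 3)) = 40/(7(7n + 3)).
Since 7n + 3 ≥ 7n for n ≥ 1, this is ≤ 40/(7·7n) = (40/49)/n.
So |(-4n + 4)/(7n + 3) + 4/7| < ϵ whenever n > (40/49)/ϵ.
Take N = (40/49)/ϵ. If n > N then |(-4n + 4)/(7n + 3) + 4/7| ≤ (40/49)/n < ϵ.

N = (40/49)/ϵ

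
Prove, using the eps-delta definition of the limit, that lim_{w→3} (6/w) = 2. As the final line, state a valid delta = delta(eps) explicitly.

delta = min(3/2, (3/4)eps)

Suppose eps > 0. We seek delta > 0 such that 0 < |w − 3| < delta implies |6/w − 2| < eps.
|6/w − 2| = 6·|3 − w|/(3·|w|) = 6|w − 3|/(3|w|).
Restrict delta ≤ 3/2. Then |w − 3| < 3/2 gives |w| > 3/2, so 3|w| > 9/2.
Then |6/w − 2| < 6|w − 3|/(9/2), which is < eps when |w − 3| < (3/4)eps.
Take delta = min(3/2, (3/4)eps). Then 0 < |w − 3| < delta gives both |w − 3| < 3/2 and |w − 3| < (3/4)eps, so |6/w − 2| < eps.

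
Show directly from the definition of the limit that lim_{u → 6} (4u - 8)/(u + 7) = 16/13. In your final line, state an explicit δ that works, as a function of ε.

δ = min(13/2, (169/72)ε)

Fix ε > 0. We want δ > 0 with 0 < |u − 6| < δ ⇒ |(4u - 8)/(u + 7) − (16/13)| < ε.
Combining over a common denominator, (4u - 8)/(u + 7) − (16/13) = [(4u - 8)·13 − 16·(u + 7)] / [13·(u + 7)] = 36(u − 6) / (13(u + 7)).
So |(4u - 8)/(u + 7) − (16/13)| = 36|u − 6| / (13·|u + 7|).
Restrict δ ≤ 13/2. Then |u − 6| < 13/2 gives |u + 7| = |(u − 6) + 13| ≥ 13 − 13/2 = 13/2.
Hence |(4u - 8)/(u + 7) − (16/13)| < 36|u − 6|/(13·(13/2)) = (72/169)|u − 6|, which is < ε once |u − 6| < (169/72)ε.
Take δ = min(13/2, (169/72)ε). Then 0 < |u − 6| < δ forces both bounds, so |(4u - 8)/(u + 7) − (16/13)| < ε.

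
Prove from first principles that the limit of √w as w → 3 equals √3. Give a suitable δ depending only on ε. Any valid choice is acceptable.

δ = min(3, √3·ε)

Let ε > 0 be given. We want δ > 0 such that 0 < |w − 3| < δ implies |√w − √3| < ε.
Rationalise: √w − √3 = (w − 3)/(√w + √3), so |√w − √3| = |w − 3|/(√w + √3).
Restrict δ ≤ 3 so that |w − 3| < 3 forces w > 0, and then √w + √3 > √3.
Hence |√w − √3| < |w − 3|/√3, which is < ε once |w − 3| < √3·ε.
Take δ = min(3, √3·ε). If 0 < |w − 3| < δ then w > 0 and |√w − √3| < |w − 3|/√3 < ε.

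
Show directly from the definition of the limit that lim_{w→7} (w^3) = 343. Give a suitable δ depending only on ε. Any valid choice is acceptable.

δ = min(1, ε/169)

Let ε > 0. We seek δ > 0 with 0 < |w − 7| < δ ⇒ |w^3 − 343| < ε.
Factor: w^3 − 343 = (w − 7)(w^2 + 7w + 49), so |w^3 − 343| = |w − 7|·|w^2 + 7w + 49|.
Impose δ ≤ 1 so that |w| < 8; then |w^2 + 7w + 49| ≤ 169.
Hence |w^3 − 343| ≤ 169|w − 7|, which is < ε once |w − 7| < ε/169.
Take δ = min(1, ε/169). If 0 < |w − 7| < δ then both bounds hold and |w^3 − 343| ≤ 169|w − 7| < 169·(ε/169) = ε.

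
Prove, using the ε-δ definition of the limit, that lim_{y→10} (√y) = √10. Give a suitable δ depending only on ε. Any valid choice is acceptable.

Let ε > 0 be given. We want δ > 0 such that 0 < |y − 10| < δ implies |√y − √10| < ε.
Rationalise: √y − √10 = (y − 10)/(√y + √10), so |√y − √10| = |y − 10|/(√y + √10).
Restrict δ ≤ 10 so that |y − 10| < 10 forces y > 0, and then √y + √10 > √10.
Hence |√y − √10| < |y − 10|/√10, which is < ε once |y − 10| < √10·ε.
Take δ = min(10, √10·ε). If 0 < |y − 10| < δ then y > 0 and |√y − √10| < |y − 10|/√10 < ε.

δ = min(10, √10·ε)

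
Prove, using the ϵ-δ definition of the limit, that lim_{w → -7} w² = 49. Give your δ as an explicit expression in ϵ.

Let ϵ > 0. We seek δ > 0 with 0 < |w + 7| < δ ⇒ |w² − 49| < ϵ.
Factor: w² − 49 = (w + 7)(w - 7), so |w² − 49| = |w + 7|·|w - 7|.
Restrict δ ≤ 1. Then |w + 7| < 1 gives |w| < 8, so by the triangle inequality |w - 7| ≤ 8 + 7 = 15.
Hence |w² − 49| ≤ 15|w + 7|, which is < ϵ once |w + 7| < ϵ/15.
Take δ = min(1, ϵ/15). If 0 < |w + 7| < δ then both bounds hold and |w² − 49| ≤ 15|w + 7| < 15·(ϵ/15) = ϵ.

δ = min(1, ϵ/15)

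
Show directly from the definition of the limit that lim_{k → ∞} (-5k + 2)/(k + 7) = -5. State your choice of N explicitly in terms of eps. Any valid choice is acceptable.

N = 37/eps

Let eps > 0 be given. For k ≥ 1, |(-5k + 2)/(k + 7) + 5| = |37|/((k + 7)) = 37/((k + 7)).
Since k + 7 ≥ k for k ≥ 1, this is ≤ 37/(k) = 37/k.
So |(-5k + 2)/(k + 7) + 5| < eps whenever k > 37/eps.
Take N = 37/eps. If k > N then |(-5k + 2)/(k + 7) + 5| ≤ 37/k < eps.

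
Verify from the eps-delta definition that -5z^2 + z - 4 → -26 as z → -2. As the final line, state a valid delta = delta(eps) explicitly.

delta = min(1, eps/26)

Fix eps > 0. We want delta > 0 such that 0 < |z + 2| < delta implies |(-5z^2 + z - 4) + 26| < eps.
(-5z^2 + z - 4) + 26 = -5z^2 + z + 22 = (z + 2)(-5z + 11).
So |(-5z^2 + z - 4) + 26| = |z + 2|·|-5z + 11|.
Assume first that |z + 2| < 1, so |z| < 3. Then |-5z + 11| ≤ 5·3 + 11 = 26.
Hence |(-5z^2 + z - 4) + 26| ≤ 26|z + 2| < eps provided |z + 2| < eps/26.
Take delta = min(1, eps/26). Then 0 < |z + 2| < delta gives both |z + 2| < 1 and |z + 2| < eps/26, so |(-5z^2 + z - 4) + 26| < eps.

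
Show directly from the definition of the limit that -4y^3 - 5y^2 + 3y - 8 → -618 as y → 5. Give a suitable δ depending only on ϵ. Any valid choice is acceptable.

Let ϵ > 0 be given. We want δ > 0 such that 0 < |y − 5| < δ implies |(-4y^3 - 5y^2 + 3y - 8) + 618| < ϵ.
(-4y^3 - 5y^2 + 3y - 8) + 618 = -4y^3 - 5y^2 + 3y + 610 = (y − 5)(-4y^2 - 25y - 122).
So |(-4y^3 - 5y^2 + 3y - 8) + 618| = |y − 5|·|-4y^2 - 25y - 122|.
Require δ ≤ 1. Then |y − 5| < 1 gives |y| < 6, and by the triangle inequality |-4y^2 - 25y - 122| ≤ 4·6^2 + 25·6 + 122 = 416.
Hence |(-4y^3 - 5y^2 + 3y - 8) + 618| ≤ 416|y − 5| < ϵ provided |y − 5| < ϵ/416.
Take δ = min(1, ϵ/416). Then 0 < |y − 5| < δ gives both |y − 5| < 1 and |y − 5| < ϵ/416, so |(-4y^3 - 5y^2 + 3y - 8) + 618| < ϵ.

δ = min(1, ϵ/416)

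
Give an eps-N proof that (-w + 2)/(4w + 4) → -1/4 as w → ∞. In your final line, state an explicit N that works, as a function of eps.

Let eps > 0. We seek N > 0 such that w > N implies |(-w + 2)/(4w + 4) + 1/4| < eps.
(-w + 2)/(4w + 4) + 1/4 = (4(-w + 2) − (-1)(4w + 4)) / (4(4w + 4)) = 12/(4(4w + 4)).
For w > 0 we have 4w + 4 > 4w, so |(-w + 2)/(4w + 4) + 1/4| = 12/(4(4w + 4)) < 12/(4·4w) = (3/4)/w.
Thus |(-w + 2)/(4w + 4) + 1/4| < eps whenever w > (3/4)/eps.
Take N = (3/4)/eps. If w > N then |(-w + 2)/(4w + 4) + 1/4| < (3/4)/w < eps.

N = (3/4)/eps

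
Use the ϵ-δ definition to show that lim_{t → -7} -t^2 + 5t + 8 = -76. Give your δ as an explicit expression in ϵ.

δ = min(2, ϵ/21)

Suppose ϵ > 0. We want δ > 0 such that 0 < |t + 7| < δ implies |(-t^2 + 5t + 8) + 76| < ϵ.
(-t^2 + 5t + 8) + 76 = -t^2 + 5t + 84 = (t + 7)(-t + 12).
So |(-t^2 + 5t + 8) + 76| = |t + 7|·|-t + 12|.
Assume first that |t + 7| < 2, so |t| < 9. Then |-t + 12| ≤ 9 + 12 = 21.
Hence |(-t^2 + 5t + 8) + 76| ≤ 21|t + 7| < ϵ provided |t + 7| < ϵ/21.
Choosing δ = min(2, ϵ/21) ensures both conditions, hence |(-t^2 + 5t + 8) + 76| < ϵ.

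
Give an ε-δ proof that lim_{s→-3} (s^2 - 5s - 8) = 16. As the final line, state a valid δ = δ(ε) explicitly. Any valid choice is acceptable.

δ = min(1, ε/12)

Let ε > 0. We want δ > 0 such that 0 < |s + 3| < δ implies |(s^2 - 5s - 8) − 16| < ε.
(s^2 - 5s - 8) − 16 = s^2 - 5s - 24 = (s + 3)(s - 8).
So |(s^2 - 5s - 8) − 16| = |s + 3|·|s - 8|.
Require δ ≤ 1. Then |s + 3| < 1 gives |s| < 4, and by the triangle inequality |s - 8| ≤ 4 + 8 = 12.
Hence |(s^2 - 5s - 8) − 16| ≤ 12|s + 3| < ε provided |s + 3| < ε/12.
Choosing δ = min(1, ε/12) ensures both conditions, hence |(s^2 - 5s - 8) − 16| < ε.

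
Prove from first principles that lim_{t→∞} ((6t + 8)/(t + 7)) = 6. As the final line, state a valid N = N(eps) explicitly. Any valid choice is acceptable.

N = 34/eps

Let eps > 0 be given. We seek N > 0 such that t > N implies |(6t + 8)/(t + 7) − 6| < eps.
(6t + 8)/(t + 7) − 6 = ((6t + 8) − 6(t + 7)) / ((t + 7)) = -34/((t + 7)).
For t > 0 we have t + 7 > t, so |(6t + 8)/(t + 7) − 6| = 34/((t + 7)) < 34/(t) = 34/t.
Thus |(6t + 8)/(t + 7) − 6| < eps whenever t > 34/eps.
Take N = 34/eps. If t > N then |(6t + 8)/(t + 7) − 6| < 34/t < eps.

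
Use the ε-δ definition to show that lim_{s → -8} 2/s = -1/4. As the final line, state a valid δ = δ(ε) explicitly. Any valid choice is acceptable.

δ = min(4, 16ε)

Suppose ε > 0. We seek δ > 0 such that 0 < |s + 8| < δ implies |2/s + 1/4| < ε.
|2/s + 1/4| = 2·|-8 − s|/(8·|s|) = 2|s + 8|/(8|s|).
Require δ ≤ 4 so that |s| > 8 − 4 = 4, hence 8|s| > 32.
Then |2/s + 1/4| < 2|s + 8|/32, which is < ε when |s + 8| < 16ε.
Take δ = min(4, 16ε). Then 0 < |s + 8| < δ gives both |s + 8| < 4 and |s + 8| < 16ε, so |2/s + 1/4| < ε.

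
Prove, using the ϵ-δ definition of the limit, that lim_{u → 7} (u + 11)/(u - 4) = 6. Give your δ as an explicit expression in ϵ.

δ = min(3/2, (3/10)ϵ)

Suppose ϵ > 0. We want δ > 0 with 0 < |u − 7| < δ ⇒ |(u + 11)/(u - 4) − 6| < ϵ.
Combining over a common denominator, (u + 11)/(u - 4) − 6 = [(u + 11)·3 − 18·(u - 4)] / [3·(u - 4)] = -15(u − 7) / (3(u - 4)).
So |(u + 11)/(u - 4) − 6| = 15|u − 7| / (3·|u − 4|).
Require δ ≤ 3/2, so |u − 4| ≥ |3| − |u − 7| > 3 − 3/2 = 3/2.
Hence |(u + 11)/(u - 4) − 6| < 15|u − 7|/(3·(3/2)) = (10/3)|u − 7|, which is < ϵ once |u − 7| < (3/10)ϵ.
Take δ = min(3/2, (3/10)ϵ). Then 0 < |u − 7| < δ forces both bounds, so |(u + 11)/(u - 4) − 6| < ϵ.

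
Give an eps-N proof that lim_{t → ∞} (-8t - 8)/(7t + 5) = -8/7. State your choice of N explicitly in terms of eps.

Let eps > 0 be given. We seek N > 0 such that t > N implies |(-8t - 8)/(7t + 5) + 8/7| < eps.
(-8t - 8)/(7t + 5) + 8/7 = (7(-8t - 8) − (-8)(7t + 5)) / (7(7t + 5)) = -16/(7(7t + 5)).
For t > 0 we have 7t + 5 > 7t, so |(-8t - 8)/(7t + 5) + 8/7| = 16/(7(7t + 5)) < 16/(7·7t) = (16/49)/t.
Thus |(-8t - 8)/(7t + 5) + 8/7| < eps whenever t > (16/49)/eps.
Take N = (16/49)/eps. If t > N then |(-8t - 8)/(7t + 5) + 8/7| < (16/49)/t < eps.

N = (16/49)/eps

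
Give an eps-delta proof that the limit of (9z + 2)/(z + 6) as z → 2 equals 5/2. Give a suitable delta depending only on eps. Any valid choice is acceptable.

Let eps > 0. We want delta > 0 with 0 < |z − 2| < delta ⇒ |(9z + 2)/(z + 6) − (5/2)| < eps.
Combining over a common denominator, (9z + 2)/(z + 6) − (5/2) = [(9z + 2)·8 − 20·(z + 6)] / [8·(z + 6)] = 52(z − 2) / (8(z + 6)).
So |(9z + 2)/(z + 6) − (5/2)| = 52|z − 2| / (8·|z + 6|).
Restrict delta ≤ 4. Then |z − 2| < 4 gives |z + 6| = |(z − 2) + 8| ≥ 8 − 4 = 4.
Hence |(9z + 2)/(z + 6) − (5/2)| < 52|z − 2|/(8·4) = (13/8)|z − 2|, which is < eps once |z − 2| < (8/13)eps.
Take delta = min(4, (8/13)eps). Then 0 < |z − 2| < delta forces both bounds, so |(9z + 2)/(z + 6) − (5/2)| < eps.

delta = min(4, (8/13)eps)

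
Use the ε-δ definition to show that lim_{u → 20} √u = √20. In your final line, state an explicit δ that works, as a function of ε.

Suppose ε > 0. We want δ > 0 such that 0 < |u − 20| < δ implies |√u − √20| < ε.
Multiplying by the conjugate, |√u − √20| = |u − 20|/(√u + √20).
Restrict δ ≤ 20 so that |u − 20| < 20 forces u > 0, and then √u + √20 > √20.
Hence |√u − √20| < |u − 20|/√20, which is < ε once |u − 20| < √20·ε.
Take δ = min(20, √20·ε). If 0 < |u − 20| < δ then u > 0 and |√u − √20| < |u − 20|/√20 < ε.

δ = min(20, √20·ε)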